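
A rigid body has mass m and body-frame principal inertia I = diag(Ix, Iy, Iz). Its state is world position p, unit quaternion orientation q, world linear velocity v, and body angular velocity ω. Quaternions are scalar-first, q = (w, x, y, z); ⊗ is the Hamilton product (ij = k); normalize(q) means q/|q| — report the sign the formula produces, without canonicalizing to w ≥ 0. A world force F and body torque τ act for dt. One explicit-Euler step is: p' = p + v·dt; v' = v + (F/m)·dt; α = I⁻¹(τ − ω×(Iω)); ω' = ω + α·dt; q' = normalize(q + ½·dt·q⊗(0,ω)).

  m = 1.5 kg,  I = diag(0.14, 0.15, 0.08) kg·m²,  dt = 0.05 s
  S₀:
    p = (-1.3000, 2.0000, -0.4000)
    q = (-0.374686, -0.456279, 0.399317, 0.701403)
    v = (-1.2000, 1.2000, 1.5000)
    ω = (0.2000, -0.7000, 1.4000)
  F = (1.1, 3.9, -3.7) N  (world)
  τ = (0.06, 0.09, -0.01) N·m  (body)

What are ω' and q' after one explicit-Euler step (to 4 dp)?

precession coupling ω×(Iω) = (0.0686, 0.0168, -0.0014)
angular accel α = (-0.0614, 0.4880, -0.1075)
new body rate ω' = (0.1969, -0.6756, 1.3946)
Hamilton product q⊗(0,ω) = (-0.6111865, 0.9750887, 1.0413514, -0.2850285)
q + ½dt·q⊗(0,ω), renormalized = (-0.3897, -0.4316, 0.4250, 0.6937)

ω' = (0.1969, -0.6756, 1.3946)
q' = (-0.3897, -0.4316, 0.4250, 0.6937)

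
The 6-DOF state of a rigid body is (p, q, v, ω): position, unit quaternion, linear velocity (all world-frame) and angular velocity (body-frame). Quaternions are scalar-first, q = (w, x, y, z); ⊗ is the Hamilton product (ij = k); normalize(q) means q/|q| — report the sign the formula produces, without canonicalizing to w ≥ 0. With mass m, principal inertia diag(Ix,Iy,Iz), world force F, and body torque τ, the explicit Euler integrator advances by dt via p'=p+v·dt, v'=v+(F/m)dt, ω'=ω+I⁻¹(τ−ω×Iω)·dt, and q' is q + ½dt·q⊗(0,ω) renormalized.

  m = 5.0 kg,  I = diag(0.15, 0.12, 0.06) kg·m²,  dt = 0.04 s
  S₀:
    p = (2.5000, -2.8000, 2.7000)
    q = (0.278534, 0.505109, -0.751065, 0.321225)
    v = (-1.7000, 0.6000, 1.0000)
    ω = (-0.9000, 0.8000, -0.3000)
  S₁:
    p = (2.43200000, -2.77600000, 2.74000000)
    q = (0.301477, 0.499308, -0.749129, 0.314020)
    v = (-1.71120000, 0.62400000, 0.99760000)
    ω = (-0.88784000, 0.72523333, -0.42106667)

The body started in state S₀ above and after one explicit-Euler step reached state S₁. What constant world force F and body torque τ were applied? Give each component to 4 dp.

F = (-1.4000, 3.0000, -0.3000)
τ = (0.0600, -0.2000, -0.1600)

v₁ − v₀ = (-0.01120000, 0.02400000, -0.00240000)
m·(v₁−v₀)/dt = (-1.4000, 3.0000, -0.3000)
rate change Δω = (0.01216000, -0.07476667, -0.12106667)
ω₀×(Iω₀) = (0.0144, 0.0243, 0.0216)
applied torque τ = (0.0600, -0.2000, -0.1600)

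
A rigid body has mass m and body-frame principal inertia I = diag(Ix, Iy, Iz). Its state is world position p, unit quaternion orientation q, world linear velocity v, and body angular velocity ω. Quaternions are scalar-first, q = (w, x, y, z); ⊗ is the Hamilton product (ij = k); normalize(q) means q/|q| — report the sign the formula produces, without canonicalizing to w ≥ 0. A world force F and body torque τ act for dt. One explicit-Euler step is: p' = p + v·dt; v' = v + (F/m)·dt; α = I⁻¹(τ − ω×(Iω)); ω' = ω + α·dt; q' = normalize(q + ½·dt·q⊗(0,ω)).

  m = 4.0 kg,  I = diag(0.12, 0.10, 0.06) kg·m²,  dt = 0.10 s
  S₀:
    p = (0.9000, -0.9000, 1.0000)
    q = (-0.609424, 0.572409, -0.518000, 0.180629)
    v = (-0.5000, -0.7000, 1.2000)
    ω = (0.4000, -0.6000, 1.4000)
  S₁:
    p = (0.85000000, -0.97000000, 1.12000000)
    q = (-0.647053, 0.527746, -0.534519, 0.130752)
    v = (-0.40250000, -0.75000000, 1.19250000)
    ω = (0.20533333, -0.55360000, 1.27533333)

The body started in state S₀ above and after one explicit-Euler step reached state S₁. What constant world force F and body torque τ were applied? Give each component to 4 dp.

F = (3.9000, -2.0000, -0.3000)
τ = (-0.2000, 0.0800, -0.0700)

velocity change Δv = (0.09750000, -0.05000000, -0.00750000)
applied force F = (3.9000, -2.0000, -0.3000)
Δω = ω₁−ω₀ = (-0.19466667, 0.04640000, -0.12466667)
I·α + gyro = (-0.2000, 0.0800, -0.0700)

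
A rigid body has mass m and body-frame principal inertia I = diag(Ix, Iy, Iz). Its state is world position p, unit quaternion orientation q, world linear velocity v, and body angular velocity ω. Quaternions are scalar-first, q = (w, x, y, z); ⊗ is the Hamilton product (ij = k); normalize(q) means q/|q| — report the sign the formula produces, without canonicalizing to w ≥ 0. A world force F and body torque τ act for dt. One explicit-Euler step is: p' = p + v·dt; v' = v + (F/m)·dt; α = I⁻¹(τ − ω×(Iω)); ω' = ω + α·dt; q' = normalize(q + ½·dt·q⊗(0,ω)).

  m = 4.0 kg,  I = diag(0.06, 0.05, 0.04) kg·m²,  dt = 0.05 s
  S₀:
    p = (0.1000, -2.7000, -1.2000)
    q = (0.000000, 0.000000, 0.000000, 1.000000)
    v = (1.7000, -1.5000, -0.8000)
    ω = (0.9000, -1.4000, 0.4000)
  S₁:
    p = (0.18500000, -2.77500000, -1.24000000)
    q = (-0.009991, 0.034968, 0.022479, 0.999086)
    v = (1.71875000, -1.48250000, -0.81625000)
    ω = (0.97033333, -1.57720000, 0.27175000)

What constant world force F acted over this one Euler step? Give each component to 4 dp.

Δv = v₁−v₀ = (0.01875000, 0.01750000, -0.01625000)
applied force F = (1.5000, 1.4000, -1.3000)

F = (1.5000, 1.4000, -1.3000)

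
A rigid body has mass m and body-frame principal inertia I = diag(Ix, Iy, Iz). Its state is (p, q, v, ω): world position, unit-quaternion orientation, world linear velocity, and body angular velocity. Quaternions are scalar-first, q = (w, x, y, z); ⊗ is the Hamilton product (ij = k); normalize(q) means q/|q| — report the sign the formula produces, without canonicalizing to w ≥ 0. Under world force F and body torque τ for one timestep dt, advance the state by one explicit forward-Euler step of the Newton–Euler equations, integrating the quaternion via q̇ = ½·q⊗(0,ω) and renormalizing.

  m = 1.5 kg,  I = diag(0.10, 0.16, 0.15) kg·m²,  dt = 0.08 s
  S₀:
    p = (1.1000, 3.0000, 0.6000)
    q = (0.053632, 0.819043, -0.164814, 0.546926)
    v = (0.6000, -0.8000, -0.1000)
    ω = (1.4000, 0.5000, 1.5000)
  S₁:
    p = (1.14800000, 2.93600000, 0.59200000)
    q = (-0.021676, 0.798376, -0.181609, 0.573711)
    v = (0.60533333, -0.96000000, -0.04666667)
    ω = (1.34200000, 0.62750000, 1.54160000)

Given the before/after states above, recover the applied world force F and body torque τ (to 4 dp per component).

F = (0.1000, -3.0000, 1.0000)
τ = (-0.0800, 0.1500, 0.1200)

velocity change Δv = (0.00533333, -0.16000000, 0.05333333)
F = m·Δv/dt = (0.1000, -3.0000, 1.0000)
ω₁ − ω₀ = (-0.05800000, 0.12750000, 0.04160000)
ω₀×(Iω₀) = (-0.0075, -0.1050, 0.0420)
applied torque τ = (-0.0800, 0.1500, 0.1200)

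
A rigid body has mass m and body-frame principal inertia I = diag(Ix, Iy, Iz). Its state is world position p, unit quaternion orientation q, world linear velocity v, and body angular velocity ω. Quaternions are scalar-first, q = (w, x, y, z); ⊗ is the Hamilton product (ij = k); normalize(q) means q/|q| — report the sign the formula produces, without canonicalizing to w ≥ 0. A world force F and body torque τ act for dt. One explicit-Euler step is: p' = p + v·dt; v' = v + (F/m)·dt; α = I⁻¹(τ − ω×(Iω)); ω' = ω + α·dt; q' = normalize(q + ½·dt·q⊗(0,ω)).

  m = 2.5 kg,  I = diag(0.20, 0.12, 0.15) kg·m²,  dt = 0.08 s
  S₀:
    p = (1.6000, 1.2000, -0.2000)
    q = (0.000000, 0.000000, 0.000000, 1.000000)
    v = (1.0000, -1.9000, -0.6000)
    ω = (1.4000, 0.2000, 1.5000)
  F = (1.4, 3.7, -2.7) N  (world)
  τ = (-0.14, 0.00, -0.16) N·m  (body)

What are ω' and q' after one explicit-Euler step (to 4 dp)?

ω' = (1.3404, 0.1300, 1.4266)
q' = (-0.0598, -0.0080, 0.0558, 0.9966)

angular accel α = (-0.7450, -0.8750, -0.9173)
ω' = ω + α·dt = (1.3404, 0.1300, 1.4266)
2q̇ = q⊗(0,ω) = (-1.5000000, -0.2000000, 1.4000000, 0.0000000)
updated quaternion q' = (-0.0598, -0.0080, 0.0558, 0.9966)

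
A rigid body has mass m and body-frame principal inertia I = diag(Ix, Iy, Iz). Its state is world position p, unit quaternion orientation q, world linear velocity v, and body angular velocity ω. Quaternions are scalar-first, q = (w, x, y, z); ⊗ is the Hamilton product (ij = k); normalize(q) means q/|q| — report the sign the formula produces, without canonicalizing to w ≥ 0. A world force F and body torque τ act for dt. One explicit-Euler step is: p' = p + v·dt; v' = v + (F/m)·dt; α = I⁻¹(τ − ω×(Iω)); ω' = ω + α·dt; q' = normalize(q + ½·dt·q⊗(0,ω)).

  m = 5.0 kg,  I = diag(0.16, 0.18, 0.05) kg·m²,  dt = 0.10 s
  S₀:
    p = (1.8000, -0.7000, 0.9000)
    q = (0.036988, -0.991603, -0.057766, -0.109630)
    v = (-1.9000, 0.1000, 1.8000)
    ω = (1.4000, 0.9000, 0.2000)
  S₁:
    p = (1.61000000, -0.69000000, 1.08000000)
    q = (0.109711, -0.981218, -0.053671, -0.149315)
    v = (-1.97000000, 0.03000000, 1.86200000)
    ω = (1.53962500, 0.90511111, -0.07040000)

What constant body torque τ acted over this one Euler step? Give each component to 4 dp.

ω₁ − ω₀ = (0.13962500, 0.00511111, -0.27040000)
τ = I·(Δω/dt) + ω₀×(Iω₀) = (0.2000, 0.0400, -0.1100)

τ = (0.2000, 0.0400, -0.1100)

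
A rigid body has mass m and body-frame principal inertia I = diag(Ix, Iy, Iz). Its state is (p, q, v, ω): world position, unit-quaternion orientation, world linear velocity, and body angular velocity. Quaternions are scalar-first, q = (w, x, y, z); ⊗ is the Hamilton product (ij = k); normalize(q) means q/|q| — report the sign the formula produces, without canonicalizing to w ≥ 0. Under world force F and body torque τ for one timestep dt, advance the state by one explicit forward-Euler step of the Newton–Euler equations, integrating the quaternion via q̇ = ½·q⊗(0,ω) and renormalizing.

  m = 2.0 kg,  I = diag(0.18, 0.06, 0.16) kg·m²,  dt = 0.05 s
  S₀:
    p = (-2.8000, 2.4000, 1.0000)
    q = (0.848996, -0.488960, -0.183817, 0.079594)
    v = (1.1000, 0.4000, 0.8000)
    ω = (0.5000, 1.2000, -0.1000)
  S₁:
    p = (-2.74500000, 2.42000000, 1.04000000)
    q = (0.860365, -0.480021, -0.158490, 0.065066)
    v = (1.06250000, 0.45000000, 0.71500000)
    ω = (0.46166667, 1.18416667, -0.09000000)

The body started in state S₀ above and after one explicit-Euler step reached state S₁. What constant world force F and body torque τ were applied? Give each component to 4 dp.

velocity change Δv = (-0.03750000, 0.05000000, -0.08500000)
applied force F = (-1.5000, 2.0000, -3.4000)
rate change Δω = (-0.03833333, -0.01583333, 0.01000000)
τ = I·(Δω/dt) + ω₀×(Iω₀) = (-0.1500, -0.0200, -0.0400)

F = (-1.5000, 2.0000, -3.4000)
τ = (-0.1500, -0.0200, -0.0400)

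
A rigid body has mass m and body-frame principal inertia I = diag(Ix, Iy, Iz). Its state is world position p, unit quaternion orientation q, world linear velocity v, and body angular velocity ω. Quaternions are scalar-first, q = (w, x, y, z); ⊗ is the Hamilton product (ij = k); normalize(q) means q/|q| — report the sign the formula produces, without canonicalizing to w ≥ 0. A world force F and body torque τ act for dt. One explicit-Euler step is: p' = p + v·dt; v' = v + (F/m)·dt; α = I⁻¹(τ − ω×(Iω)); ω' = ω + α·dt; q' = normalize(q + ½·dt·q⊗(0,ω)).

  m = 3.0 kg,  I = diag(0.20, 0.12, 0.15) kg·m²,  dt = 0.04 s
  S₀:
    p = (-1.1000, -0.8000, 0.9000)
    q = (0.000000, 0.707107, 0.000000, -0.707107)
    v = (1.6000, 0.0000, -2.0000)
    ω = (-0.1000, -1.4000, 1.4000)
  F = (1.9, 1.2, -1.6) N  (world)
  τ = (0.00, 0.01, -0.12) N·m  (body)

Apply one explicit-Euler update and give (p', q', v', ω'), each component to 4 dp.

p' = (-1.0360, -0.8000, 0.8200)
q' = (0.0212, 0.6868, -0.0184, -0.7263)
v' = (1.6253, 0.0160, -2.0213)
ω' = (-0.0882, -1.3943, 1.3710)

precession coupling ω×(Iω) = (-0.0588, -0.0070, -0.0112)
α = I⁻¹(τ − ω×Iω) = (0.2940, 0.1417, -0.7253)
new body rate ω' = (-0.0882, -1.3943, 1.3710)
2q̇ = q⊗(0,ω) = (1.0606605, -0.9899498, -0.9192391, -0.9899498)
updated quaternion q' = (0.0212, 0.6868, -0.0184, -0.7263)
p' = p + v·dt = (-1.0360, -0.8000, 0.8200)
v + (F/m)dt = (1.6253, 0.0160, -2.0213)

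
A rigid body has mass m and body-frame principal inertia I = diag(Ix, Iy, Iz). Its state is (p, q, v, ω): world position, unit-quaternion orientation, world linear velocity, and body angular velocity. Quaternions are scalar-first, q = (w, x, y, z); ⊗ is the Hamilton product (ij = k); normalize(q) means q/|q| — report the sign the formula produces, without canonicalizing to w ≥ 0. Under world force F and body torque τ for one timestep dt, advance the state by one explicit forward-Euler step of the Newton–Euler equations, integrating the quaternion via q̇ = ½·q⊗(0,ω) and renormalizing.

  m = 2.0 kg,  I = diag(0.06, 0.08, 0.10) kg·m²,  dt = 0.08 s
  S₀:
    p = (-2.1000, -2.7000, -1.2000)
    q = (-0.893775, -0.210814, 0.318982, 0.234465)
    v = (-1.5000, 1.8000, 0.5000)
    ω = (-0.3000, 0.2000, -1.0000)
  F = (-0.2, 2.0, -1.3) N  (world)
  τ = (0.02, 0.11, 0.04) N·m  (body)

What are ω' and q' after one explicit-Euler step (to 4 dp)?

precession coupling ω×(Iω) = (-0.0040, -0.0120, -0.0012)
α = I⁻¹(τ − ω×Iω) = (0.4000, 1.5250, 0.4120)
ω + α·dt = (-0.2680, 0.3220, -0.9670)
q⊗(0,ω) = (0.1074244, -0.0977425, -0.4599085, 0.9473068)
q' = normalize(q + ½dt·q⊗(0,ω)) = (-0.8887, -0.2145, 0.3003, 0.2721)

ω' = (-0.2680, 0.3220, -0.9670)
q' = (-0.8887, -0.2145, 0.3003, 0.2721)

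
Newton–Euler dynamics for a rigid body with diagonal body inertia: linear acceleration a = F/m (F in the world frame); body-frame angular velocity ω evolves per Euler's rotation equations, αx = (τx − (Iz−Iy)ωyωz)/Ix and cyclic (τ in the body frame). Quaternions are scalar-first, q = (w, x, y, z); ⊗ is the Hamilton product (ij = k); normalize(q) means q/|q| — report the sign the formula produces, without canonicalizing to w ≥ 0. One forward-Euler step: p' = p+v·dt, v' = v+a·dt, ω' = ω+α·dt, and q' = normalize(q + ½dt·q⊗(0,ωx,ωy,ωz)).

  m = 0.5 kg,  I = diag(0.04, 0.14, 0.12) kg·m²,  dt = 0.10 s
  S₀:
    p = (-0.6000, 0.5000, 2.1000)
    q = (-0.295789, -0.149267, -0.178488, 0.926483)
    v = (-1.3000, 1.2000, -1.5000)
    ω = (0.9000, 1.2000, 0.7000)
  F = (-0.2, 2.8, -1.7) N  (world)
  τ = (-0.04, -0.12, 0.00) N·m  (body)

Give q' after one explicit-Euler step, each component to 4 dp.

q⊗(0,ω) = (-0.3000122, -1.5029313, 0.5833748, -0.2255335)
updated quaternion q' = (-0.3097, -0.2236, -0.1488, 0.9121)

q' = (-0.3097, -0.2236, -0.1488, 0.9121)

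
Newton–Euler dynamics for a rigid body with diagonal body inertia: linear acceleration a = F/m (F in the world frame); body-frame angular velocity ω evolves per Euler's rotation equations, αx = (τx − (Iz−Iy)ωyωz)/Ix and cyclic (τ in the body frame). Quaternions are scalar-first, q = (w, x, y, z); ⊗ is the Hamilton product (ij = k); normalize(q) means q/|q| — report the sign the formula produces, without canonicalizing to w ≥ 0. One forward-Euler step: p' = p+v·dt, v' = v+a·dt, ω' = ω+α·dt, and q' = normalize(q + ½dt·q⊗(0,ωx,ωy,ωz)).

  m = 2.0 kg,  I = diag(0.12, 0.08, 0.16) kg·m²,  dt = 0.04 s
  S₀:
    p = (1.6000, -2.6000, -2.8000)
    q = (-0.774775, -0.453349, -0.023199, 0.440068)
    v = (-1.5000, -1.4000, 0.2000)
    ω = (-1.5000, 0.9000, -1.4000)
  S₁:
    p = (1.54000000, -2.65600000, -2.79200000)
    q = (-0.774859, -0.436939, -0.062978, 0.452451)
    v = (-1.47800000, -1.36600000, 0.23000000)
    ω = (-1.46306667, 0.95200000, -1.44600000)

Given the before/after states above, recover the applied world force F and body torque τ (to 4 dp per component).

F = (1.1000, 1.7000, 1.5000)
τ = (0.0100, 0.0200, -0.1300)

v₁ − v₀ = (0.02200000, 0.03400000, 0.03000000)
applied force F = (1.1000, 1.7000, 1.5000)
Δω = ω₁−ω₀ = (0.03693333, 0.05200000, -0.04600000)
I·α + gyro = (0.0100, 0.0200, -0.1300)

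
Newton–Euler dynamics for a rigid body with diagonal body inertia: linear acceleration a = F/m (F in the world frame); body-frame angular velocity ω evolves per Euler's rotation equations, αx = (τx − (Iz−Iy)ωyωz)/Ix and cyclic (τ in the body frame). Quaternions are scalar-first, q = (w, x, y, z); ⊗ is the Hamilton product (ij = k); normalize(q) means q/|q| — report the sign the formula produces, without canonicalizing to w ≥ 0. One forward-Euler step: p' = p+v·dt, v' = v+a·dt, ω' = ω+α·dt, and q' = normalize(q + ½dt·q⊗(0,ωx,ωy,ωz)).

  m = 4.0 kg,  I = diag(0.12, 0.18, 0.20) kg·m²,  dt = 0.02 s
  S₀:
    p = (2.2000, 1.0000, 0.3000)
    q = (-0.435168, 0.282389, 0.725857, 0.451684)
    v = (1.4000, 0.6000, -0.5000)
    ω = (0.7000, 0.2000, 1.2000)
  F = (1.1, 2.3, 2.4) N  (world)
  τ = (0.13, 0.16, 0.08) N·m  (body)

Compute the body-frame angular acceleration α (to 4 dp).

ω×(Iω) gyroscopic = (0.0048, -0.0672, 0.0084)
(τ − ω×Iω)/I = (1.0433, 1.2622, 0.3580)

α = (1.0433, 1.2622, 0.3580)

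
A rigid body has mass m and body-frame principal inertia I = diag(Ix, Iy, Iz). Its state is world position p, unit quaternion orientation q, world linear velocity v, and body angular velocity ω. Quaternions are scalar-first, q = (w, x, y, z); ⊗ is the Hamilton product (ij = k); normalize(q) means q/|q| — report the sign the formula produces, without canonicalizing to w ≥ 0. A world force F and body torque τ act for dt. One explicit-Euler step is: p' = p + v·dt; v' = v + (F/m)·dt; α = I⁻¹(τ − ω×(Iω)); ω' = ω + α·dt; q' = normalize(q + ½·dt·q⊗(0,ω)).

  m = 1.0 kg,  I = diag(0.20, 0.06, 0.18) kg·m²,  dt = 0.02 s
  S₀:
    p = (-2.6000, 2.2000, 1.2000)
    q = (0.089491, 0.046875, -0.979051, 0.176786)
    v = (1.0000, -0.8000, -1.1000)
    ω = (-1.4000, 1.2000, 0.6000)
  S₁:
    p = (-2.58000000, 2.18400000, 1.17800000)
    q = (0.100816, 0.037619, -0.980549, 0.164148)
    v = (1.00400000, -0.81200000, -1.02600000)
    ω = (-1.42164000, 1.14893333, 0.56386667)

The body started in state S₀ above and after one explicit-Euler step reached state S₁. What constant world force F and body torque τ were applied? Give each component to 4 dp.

v₁ − v₀ = (0.00400000, -0.01200000, 0.07400000)
F = m·Δv/dt = (0.2000, -0.6000, 3.7000)
rate change Δω = (-0.02164000, -0.05106667, -0.03613333)
precession coupling = (0.0864, -0.0168, 0.2352)
applied torque τ = (-0.1300, -0.1700, -0.0900)

F = (0.2000, -0.6000, 3.7000)
τ = (-0.1300, -0.1700, -0.0900)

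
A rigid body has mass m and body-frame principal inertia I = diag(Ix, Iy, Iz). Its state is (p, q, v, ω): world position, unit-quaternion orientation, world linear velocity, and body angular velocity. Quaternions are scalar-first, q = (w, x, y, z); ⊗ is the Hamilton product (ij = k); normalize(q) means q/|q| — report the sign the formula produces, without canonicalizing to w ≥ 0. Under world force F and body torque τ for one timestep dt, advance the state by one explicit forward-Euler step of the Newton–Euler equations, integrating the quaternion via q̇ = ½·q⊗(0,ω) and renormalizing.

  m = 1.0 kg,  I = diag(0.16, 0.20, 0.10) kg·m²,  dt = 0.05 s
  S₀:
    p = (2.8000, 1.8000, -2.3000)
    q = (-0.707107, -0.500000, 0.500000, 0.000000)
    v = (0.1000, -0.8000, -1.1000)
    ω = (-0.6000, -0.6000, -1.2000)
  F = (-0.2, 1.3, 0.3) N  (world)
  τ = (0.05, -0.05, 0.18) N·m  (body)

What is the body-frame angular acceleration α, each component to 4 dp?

ω×(Iω) gyroscopic = (-0.0720, 0.0432, 0.0144)
angular accel α = (0.7625, -0.4660, 1.6560)

α = (0.7625, -0.4660, 1.6560)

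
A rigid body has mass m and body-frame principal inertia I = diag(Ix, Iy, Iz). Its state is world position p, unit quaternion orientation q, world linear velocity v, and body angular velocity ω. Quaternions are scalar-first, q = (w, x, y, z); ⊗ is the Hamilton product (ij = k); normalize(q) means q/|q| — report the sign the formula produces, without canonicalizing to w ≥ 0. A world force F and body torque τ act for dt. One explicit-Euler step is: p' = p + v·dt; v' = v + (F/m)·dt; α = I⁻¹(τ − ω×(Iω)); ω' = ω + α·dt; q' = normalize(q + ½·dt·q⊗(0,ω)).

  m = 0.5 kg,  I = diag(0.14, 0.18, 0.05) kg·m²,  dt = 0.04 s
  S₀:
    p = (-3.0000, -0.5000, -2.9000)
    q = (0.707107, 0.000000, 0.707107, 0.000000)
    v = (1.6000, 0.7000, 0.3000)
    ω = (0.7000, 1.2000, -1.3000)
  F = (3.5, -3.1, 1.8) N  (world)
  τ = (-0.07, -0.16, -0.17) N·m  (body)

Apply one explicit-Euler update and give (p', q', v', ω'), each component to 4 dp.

a = F/m = (7.0000, -6.2000, 3.6000)
new position p' = (-2.9360, -0.4720, -2.8880)
new velocity v' = (1.8800, 0.4520, 0.4440)
gyro term ω×Iω = (0.2028, -0.0819, 0.0336)
α = I⁻¹(τ − ω×Iω) = (-1.9486, -0.4339, -4.0720)
ω' = ω + α·dt = (0.6221, 1.1826, -1.4629)
Hamilton product q⊗(0,ω) = (-0.8485284, -0.4242642, 0.8485284, -1.4142140)
q + ½dt·q⊗(0,ω), renormalized = (0.6896, -0.0085, 0.7236, -0.0283)

p' = (-2.9360, -0.4720, -2.8880)
q' = (0.6896, -0.0085, 0.7236, -0.0283)
v' = (1.8800, 0.4520, 0.4440)
ω' = (0.6221, 1.1826, -1.4629)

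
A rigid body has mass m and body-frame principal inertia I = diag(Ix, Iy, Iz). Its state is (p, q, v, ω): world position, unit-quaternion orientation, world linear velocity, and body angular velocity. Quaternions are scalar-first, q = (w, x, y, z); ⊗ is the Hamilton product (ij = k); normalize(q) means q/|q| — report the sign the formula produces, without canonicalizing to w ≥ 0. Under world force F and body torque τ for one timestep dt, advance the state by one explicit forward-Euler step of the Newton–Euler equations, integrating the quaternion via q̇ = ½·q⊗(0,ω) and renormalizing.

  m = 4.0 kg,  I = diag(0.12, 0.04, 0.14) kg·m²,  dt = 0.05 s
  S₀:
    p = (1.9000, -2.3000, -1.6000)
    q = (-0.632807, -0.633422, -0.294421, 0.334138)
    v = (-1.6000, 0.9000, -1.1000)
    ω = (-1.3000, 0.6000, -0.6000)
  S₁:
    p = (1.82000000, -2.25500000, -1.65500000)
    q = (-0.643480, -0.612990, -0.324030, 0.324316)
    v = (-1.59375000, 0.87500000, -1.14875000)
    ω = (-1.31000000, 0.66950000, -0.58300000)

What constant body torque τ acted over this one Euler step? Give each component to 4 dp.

rate change Δω = (-0.01000000, 0.06950000, 0.01700000)
gyro term ω₀×Iω₀ = (-0.0360, -0.0156, 0.0624)
applied torque τ = (-0.0600, 0.0400, 0.1100)

τ = (-0.0600, 0.0400, 0.1100)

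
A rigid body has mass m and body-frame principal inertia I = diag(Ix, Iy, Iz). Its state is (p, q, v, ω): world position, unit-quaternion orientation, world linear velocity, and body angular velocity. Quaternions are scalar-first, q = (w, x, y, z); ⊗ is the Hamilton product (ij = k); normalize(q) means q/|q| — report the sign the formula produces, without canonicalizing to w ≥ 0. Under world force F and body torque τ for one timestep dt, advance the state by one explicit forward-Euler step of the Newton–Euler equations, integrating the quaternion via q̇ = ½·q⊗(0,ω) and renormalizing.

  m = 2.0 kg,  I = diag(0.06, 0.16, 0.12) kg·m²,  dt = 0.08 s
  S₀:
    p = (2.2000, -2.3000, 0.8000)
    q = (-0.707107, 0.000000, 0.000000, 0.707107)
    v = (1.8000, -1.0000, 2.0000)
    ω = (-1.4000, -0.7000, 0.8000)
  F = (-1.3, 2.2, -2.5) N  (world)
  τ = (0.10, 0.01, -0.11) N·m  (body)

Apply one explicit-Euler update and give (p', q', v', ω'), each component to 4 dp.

p' = (2.3440, -2.3800, 0.9600)
q' = (-0.7279, 0.0593, -0.0198, 0.6828)
v' = (1.7480, -0.9120, 1.9000)
ω' = (-1.2965, -0.7286, 0.6613)

α = I⁻¹(τ − ω×Iω) = (1.2933, -0.3575, -1.7333)
ω' = ω + α·dt = (-1.2965, -0.7286, 0.6613)
2q̇ = q⊗(0,ω) = (-0.5656856, 1.4849247, -0.4949749, -0.5656856)
q + ½dt·q⊗(0,ω), renormalized = (-0.7279, 0.0593, -0.0198, 0.6828)
a = F/m = (-0.6500, 1.1000, -1.2500)
p + v·dt = (2.3440, -2.3800, 0.9600)
v + (F/m)dt = (1.7480, -0.9120, 1.9000)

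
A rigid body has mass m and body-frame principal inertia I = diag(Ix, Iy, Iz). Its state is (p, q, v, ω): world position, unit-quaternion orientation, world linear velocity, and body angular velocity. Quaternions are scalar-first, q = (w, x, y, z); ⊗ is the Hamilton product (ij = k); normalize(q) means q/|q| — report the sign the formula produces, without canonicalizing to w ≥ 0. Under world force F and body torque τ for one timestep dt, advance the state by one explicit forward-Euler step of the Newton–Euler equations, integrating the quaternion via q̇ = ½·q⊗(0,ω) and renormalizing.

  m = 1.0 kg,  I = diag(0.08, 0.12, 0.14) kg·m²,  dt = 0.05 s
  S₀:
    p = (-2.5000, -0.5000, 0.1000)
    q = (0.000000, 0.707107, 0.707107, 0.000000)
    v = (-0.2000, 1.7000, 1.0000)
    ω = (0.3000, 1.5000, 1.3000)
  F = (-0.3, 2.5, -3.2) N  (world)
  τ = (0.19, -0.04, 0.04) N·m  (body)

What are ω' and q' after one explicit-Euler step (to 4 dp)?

ω' = (0.3944, 1.4931, 1.3079)
q' = (-0.0318, 0.7292, 0.6833, 0.0212)

(τ − ω×Iω)/I = (1.8875, -0.1383, 0.1571)
new body rate ω' = (0.3944, 1.4931, 1.3079)
q⊗(0,ω) = (-1.2727926, 0.9192391, -0.9192391, 0.8485284)
q + ½dt·q⊗(0,ω), renormalized = (-0.0318, 0.7292, 0.6833, 0.0212)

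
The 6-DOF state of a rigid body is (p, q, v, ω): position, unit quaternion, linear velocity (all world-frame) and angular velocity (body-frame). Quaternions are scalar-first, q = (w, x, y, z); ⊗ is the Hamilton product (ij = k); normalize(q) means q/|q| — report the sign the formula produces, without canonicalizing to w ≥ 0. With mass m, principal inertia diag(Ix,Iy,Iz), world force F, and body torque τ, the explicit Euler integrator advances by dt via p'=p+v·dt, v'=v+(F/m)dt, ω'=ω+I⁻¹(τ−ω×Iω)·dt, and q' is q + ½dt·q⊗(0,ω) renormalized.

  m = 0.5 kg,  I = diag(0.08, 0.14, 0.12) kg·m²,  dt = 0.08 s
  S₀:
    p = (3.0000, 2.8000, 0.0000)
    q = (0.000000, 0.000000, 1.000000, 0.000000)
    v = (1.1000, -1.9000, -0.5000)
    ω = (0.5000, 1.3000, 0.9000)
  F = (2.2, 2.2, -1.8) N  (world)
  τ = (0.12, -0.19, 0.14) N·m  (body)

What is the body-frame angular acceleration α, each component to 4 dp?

ω×(Iω) gyroscopic = (-0.0234, -0.0180, 0.0390)
(τ − ω×Iω)/I = (1.7925, -1.2286, 0.8417)

α = (1.7925, -1.2286, 0.8417)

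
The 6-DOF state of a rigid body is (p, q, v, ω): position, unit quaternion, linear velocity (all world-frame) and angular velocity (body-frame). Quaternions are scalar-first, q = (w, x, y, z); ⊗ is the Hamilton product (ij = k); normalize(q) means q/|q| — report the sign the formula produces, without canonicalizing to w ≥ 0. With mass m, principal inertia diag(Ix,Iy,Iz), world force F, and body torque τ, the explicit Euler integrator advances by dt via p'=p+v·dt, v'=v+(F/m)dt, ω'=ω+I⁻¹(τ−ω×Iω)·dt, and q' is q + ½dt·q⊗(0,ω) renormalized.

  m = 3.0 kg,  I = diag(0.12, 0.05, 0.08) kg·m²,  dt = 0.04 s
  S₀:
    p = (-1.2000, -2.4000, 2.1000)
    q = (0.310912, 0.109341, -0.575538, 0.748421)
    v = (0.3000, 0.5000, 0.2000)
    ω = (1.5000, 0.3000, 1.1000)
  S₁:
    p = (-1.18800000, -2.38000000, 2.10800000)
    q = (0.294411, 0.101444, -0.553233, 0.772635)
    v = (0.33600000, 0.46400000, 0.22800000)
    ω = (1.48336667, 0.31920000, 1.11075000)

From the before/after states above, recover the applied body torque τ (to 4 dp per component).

Δω = ω₁−ω₀ = (-0.01663333, 0.01920000, 0.01075000)
applied torque τ = (-0.0400, 0.0900, -0.0100)

τ = (-0.0400, 0.0900, -0.0100)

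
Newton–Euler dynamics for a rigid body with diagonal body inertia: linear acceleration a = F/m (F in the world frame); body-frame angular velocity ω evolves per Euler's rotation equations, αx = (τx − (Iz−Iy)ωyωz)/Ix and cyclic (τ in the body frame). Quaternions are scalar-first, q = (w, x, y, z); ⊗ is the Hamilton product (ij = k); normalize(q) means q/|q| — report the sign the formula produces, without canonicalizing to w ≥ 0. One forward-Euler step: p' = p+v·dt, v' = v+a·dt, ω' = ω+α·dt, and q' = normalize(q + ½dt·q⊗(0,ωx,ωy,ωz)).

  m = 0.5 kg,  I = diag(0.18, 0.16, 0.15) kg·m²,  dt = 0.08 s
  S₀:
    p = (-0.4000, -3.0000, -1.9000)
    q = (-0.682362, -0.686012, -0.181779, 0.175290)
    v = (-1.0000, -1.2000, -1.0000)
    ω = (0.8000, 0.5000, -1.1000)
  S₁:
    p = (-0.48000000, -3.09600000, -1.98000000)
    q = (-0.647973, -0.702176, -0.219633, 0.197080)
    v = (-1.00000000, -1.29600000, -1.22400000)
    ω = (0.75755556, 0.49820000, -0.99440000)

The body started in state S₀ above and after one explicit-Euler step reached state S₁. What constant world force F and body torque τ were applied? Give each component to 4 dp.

F = (0.0000, -0.6000, -1.4000)
τ = (-0.0900, -0.0300, 0.1900)

Δv = v₁−v₀ = (0.00000000, -0.09600000, -0.22400000)
applied force F = (0.0000, -0.6000, -1.4000)
rate change Δω = (-0.04244444, -0.00180000, 0.10560000)
ω₀×(Iω₀) = (0.0055, -0.0264, -0.0080)
applied torque τ = (-0.0900, -0.0300, 0.1900)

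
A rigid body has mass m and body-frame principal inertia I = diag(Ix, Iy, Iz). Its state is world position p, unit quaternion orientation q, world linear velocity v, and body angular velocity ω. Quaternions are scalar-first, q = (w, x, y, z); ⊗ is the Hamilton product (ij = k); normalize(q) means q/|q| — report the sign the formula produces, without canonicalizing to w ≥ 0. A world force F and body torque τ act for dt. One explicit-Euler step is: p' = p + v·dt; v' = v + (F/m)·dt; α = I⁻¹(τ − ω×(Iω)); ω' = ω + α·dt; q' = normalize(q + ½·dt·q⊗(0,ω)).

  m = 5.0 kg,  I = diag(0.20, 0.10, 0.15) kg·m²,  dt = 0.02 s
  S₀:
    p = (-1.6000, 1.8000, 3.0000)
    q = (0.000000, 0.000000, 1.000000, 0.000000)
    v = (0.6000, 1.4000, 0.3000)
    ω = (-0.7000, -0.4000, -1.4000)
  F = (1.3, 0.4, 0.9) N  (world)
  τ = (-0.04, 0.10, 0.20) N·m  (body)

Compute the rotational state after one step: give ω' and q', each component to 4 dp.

α = I⁻¹(τ − ω×Iω) = (-0.3400, 0.5100, 1.5200)
ω' = ω + α·dt = (-0.7068, -0.3898, -1.3696)
2q̇ = q⊗(0,ω) = (0.4000000, -1.4000000, 0.0000000, 0.7000000)
updated quaternion q' = (0.0040, -0.0140, 0.9999, 0.0070)

ω' = (-0.7068, -0.3898, -1.3696)
q' = (0.0040, -0.0140, 0.9999, 0.0070)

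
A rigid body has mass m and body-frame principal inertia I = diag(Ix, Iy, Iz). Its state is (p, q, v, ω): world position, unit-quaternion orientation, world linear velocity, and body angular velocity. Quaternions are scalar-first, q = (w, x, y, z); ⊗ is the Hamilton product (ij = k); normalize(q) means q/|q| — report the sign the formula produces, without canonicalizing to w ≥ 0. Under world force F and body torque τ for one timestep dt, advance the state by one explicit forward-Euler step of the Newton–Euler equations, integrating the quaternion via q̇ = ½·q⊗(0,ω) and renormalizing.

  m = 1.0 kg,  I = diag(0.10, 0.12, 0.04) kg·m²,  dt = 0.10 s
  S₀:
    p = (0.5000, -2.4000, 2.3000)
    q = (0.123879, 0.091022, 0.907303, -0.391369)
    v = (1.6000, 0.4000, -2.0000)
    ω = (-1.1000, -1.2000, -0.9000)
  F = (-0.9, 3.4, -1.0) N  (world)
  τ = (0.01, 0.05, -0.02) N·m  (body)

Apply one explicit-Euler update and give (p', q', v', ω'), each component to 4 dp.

p' = (0.6600, -2.3600, 2.1000)
q' = (0.1650, 0.0198, 0.9215, -0.3510)
v' = (1.5100, 0.7400, -2.1000)
ω' = (-1.0036, -1.2078, -1.0160)

new position p' = (0.6600, -2.3600, 2.1000)
new velocity v' = (1.5100, 0.7400, -2.1000)
α = I⁻¹(τ − ω×Iω) = (0.9640, -0.0783, -1.1600)
new body rate ω' = (-1.0036, -1.2078, -1.0160)
2q̇ = q⊗(0,ω) = (0.8366557, -1.4224824, 0.3637709, 0.7773158)
updated quaternion q' = (0.1650, 0.0198, 0.9215, -0.3510)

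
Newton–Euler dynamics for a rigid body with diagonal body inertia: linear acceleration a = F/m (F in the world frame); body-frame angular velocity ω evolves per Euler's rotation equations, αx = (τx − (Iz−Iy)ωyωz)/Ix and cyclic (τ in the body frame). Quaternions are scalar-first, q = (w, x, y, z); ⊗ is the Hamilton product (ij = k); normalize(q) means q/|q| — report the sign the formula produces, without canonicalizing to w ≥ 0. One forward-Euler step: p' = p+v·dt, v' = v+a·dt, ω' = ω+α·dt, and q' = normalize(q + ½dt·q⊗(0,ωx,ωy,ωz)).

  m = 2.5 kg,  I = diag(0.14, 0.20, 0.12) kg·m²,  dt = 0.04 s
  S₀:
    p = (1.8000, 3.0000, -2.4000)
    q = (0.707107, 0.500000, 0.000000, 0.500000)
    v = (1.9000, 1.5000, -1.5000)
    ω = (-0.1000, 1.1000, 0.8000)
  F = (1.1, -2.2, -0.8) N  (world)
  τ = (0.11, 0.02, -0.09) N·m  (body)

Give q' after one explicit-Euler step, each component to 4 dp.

2q̇ = q⊗(0,ω) = (-0.3500000, -0.6207107, 0.3278177, 1.1156856)
q' = normalize(q + ½dt·q⊗(0,ω)) = (0.6998, 0.4874, 0.0066, 0.5221)

q' = (0.6998, 0.4874, 0.0066, 0.5221)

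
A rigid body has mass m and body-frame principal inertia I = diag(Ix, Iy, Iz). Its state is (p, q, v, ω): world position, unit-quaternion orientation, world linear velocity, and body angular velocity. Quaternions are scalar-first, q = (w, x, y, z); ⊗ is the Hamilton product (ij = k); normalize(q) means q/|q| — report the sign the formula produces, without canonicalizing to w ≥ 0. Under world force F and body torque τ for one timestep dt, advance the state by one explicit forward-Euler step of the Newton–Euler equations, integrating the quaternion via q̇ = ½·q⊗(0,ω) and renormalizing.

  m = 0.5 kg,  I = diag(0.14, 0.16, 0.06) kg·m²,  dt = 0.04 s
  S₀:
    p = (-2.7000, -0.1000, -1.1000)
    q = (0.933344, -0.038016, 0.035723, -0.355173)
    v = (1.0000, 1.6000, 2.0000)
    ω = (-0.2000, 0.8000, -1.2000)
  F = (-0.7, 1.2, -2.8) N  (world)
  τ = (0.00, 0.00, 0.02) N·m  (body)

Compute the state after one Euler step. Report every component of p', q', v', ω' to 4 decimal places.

(τ − ω×Iω)/I = (-0.6857, -0.1200, 0.3867)
ω + α·dt = (-0.2274, 0.7952, -1.1845)
q⊗(0,ω) = (-0.4623892, 0.0546020, 0.7720906, -1.1432810)
q + ½dt·q⊗(0,ω), renormalized = (0.9237, -0.0369, 0.0511, -0.3779)
linear accel F/m = (-1.4000, 2.4000, -5.6000)
p + v·dt = (-2.6600, -0.0360, -1.0200)
v' = v + a·dt = (0.9440, 1.6960, 1.7760)

p' = (-2.6600, -0.0360, -1.0200)
q' = (0.9237, -0.0369, 0.0511, -0.3779)
v' = (0.9440, 1.6960, 1.7760)
ω' = (-0.2274, 0.7952, -1.1845)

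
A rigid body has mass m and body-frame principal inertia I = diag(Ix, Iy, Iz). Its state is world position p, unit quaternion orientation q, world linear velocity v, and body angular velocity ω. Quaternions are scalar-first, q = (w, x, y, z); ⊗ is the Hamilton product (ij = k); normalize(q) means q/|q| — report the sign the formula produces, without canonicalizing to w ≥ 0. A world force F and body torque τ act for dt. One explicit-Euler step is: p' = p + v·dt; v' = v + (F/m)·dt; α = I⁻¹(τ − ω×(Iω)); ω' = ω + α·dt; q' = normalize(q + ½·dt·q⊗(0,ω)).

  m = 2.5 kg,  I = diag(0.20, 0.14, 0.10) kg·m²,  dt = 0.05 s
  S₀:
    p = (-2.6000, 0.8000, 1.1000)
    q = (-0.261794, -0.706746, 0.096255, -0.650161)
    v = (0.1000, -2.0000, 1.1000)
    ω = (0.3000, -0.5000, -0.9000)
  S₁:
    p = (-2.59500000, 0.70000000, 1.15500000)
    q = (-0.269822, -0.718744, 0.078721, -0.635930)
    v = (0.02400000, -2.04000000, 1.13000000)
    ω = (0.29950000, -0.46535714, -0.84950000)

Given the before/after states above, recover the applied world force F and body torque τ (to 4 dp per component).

F = (-3.8000, -2.0000, 1.5000)
τ = (-0.0200, 0.0700, 0.1100)

rate change Δω = (-0.00050000, 0.03464286, 0.05050000)
I·α + gyro = (-0.0200, 0.0700, 0.1100)
v₁ − v₀ = (-0.07600000, -0.04000000, 0.03000000)
applied force F = (-3.8000, -2.0000, 1.5000)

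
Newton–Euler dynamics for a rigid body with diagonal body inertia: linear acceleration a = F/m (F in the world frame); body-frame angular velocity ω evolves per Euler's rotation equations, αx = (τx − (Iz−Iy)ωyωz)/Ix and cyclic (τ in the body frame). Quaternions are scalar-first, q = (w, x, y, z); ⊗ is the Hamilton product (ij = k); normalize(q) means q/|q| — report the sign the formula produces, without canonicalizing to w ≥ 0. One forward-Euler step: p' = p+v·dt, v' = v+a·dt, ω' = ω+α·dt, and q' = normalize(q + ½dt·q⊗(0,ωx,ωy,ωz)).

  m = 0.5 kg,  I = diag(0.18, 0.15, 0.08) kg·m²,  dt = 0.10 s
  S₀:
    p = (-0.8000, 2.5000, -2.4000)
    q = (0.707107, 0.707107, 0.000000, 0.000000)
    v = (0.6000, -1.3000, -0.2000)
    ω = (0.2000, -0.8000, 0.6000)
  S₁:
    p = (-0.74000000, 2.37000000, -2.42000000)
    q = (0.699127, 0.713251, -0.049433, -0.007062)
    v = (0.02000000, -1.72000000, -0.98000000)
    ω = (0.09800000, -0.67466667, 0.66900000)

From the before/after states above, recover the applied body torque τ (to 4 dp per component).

ω₁ − ω₀ = (-0.10200000, 0.12533333, 0.06900000)
applied torque τ = (-0.1500, 0.2000, 0.0600)

τ = (-0.1500, 0.2000, 0.0600)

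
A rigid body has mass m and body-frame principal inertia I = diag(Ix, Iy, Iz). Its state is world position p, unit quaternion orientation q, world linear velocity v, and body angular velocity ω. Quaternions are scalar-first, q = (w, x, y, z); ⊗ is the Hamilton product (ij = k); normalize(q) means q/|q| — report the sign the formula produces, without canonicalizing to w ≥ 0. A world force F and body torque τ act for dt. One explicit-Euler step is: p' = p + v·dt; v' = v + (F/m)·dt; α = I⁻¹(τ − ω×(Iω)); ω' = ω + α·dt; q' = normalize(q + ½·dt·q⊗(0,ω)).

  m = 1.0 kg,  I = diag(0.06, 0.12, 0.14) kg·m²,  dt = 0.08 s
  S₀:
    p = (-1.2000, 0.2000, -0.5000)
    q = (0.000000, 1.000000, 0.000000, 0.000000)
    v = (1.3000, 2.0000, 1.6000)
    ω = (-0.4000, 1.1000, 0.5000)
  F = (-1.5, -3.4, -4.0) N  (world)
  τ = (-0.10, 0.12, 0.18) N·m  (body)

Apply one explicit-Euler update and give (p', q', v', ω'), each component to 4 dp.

p' = (-1.0960, 0.3600, -0.3720)
q' = (0.0160, 0.9987, -0.0200, 0.0439)
v' = (1.1800, 1.7280, 1.2800)
ω' = (-0.5480, 1.1693, 0.6179)

(τ − ω×Iω)/I = (-1.8500, 0.8667, 1.4743)
ω + α·dt = (-0.5480, 1.1693, 0.6179)
2q̇ = q⊗(0,ω) = (0.4000000, 0.0000000, -0.5000000, 1.1000000)
q' = normalize(q + ½dt·q⊗(0,ω)) = (0.0160, 0.9987, -0.0200, 0.0439)
p' = p + v·dt = (-1.0960, 0.3600, -0.3720)
v + (F/m)dt = (1.1800, 1.7280, 1.2800)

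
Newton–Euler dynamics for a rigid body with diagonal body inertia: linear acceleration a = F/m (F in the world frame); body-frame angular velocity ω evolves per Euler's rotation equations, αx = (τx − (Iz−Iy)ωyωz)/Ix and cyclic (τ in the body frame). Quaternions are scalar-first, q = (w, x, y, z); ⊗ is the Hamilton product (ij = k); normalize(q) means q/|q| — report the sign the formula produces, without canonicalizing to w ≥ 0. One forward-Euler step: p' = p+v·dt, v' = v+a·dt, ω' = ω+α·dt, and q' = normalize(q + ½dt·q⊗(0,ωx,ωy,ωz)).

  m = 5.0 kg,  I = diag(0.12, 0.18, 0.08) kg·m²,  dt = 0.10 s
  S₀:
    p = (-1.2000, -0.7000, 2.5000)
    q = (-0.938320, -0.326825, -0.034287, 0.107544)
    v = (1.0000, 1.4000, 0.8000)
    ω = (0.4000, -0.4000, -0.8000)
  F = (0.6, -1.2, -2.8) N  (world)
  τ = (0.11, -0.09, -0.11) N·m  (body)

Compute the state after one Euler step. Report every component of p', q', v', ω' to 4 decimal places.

p' = (-1.1000, -0.5600, 2.5800)
q' = (-0.9271, -0.3417, -0.0264, 0.1521)
v' = (1.0120, 1.3760, 0.7440)
ω' = (0.5183, -0.4429, -0.9255)

a = (0.1200, -0.2400, -0.5600)
new position p' = (-1.1000, -0.5600, 2.5800)
new velocity v' = (1.0120, 1.3760, 0.7440)
precession coupling ω×(Iω) = (-0.0320, -0.0128, -0.0096)
α = I⁻¹(τ − ω×Iω) = (1.1833, -0.4289, -1.2550)
ω + α·dt = (0.5183, -0.4429, -0.9255)
2q̇ = q⊗(0,ω) = (0.2030504, -0.3048808, 0.1568856, 0.8951008)
q + ½dt·q⊗(0,ω), renormalized = (-0.9271, -0.3417, -0.0264, 0.1521)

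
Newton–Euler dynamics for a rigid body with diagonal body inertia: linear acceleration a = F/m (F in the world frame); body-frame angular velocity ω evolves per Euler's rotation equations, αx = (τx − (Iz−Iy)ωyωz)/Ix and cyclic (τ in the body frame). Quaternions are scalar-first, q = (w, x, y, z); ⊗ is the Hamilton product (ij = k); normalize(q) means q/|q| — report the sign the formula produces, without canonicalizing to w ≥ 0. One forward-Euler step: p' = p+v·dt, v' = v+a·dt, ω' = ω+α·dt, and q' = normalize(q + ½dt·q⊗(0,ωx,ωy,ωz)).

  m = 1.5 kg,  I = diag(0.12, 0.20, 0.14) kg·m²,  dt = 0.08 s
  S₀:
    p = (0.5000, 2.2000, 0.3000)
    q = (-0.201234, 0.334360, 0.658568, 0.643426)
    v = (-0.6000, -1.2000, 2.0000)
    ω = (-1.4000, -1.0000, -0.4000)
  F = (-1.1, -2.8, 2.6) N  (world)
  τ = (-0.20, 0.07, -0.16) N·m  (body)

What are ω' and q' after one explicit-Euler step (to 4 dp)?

gyro term ω×Iω = (-0.0240, -0.0112, 0.1120)
(τ − ω×Iω)/I = (-1.4667, 0.4060, -1.9429)
ω + α·dt = (-1.5173, -0.9675, -0.5554)
2q̇ = q⊗(0,ω) = (1.3840424, 0.6617264, -0.5658184, 0.6681288)
q + ½dt·q⊗(0,ω), renormalized = (-0.1455, 0.3599, 0.6344, 0.6685)

ω' = (-1.5173, -0.9675, -0.5554)
q' = (-0.1455, 0.3599, 0.6344, 0.6685)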